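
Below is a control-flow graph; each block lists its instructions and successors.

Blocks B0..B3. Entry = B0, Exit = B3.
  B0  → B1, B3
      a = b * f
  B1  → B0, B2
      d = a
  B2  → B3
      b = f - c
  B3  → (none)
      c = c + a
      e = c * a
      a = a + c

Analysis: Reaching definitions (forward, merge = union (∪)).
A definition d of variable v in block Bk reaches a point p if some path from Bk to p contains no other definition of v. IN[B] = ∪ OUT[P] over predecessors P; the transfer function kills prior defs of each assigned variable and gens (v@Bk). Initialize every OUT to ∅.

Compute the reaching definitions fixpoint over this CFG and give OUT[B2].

Converged values:
  B0:   IN={a@B0, d@B1}   OUT={a@B0, d@B1}
  B1:   IN={a@B0, d@B1}   OUT={a@B0, d@B1}
  B2:   IN={a@B0, d@B1}   OUT={a@B0, b@B2, d@B1}
  B3:   IN={a@B0, b@B2, d@B1}   OUT={a@B3, b@B2, c@B3, d@B1, e@B3}

Merge at B2: IN[B2] = OUT[B1] = {a@B0, d@B1}
Applying B2's transfer function to that IN value gives OUT[B2] (row B2 above).

Answer: {a@B0, b@B2, d@B1}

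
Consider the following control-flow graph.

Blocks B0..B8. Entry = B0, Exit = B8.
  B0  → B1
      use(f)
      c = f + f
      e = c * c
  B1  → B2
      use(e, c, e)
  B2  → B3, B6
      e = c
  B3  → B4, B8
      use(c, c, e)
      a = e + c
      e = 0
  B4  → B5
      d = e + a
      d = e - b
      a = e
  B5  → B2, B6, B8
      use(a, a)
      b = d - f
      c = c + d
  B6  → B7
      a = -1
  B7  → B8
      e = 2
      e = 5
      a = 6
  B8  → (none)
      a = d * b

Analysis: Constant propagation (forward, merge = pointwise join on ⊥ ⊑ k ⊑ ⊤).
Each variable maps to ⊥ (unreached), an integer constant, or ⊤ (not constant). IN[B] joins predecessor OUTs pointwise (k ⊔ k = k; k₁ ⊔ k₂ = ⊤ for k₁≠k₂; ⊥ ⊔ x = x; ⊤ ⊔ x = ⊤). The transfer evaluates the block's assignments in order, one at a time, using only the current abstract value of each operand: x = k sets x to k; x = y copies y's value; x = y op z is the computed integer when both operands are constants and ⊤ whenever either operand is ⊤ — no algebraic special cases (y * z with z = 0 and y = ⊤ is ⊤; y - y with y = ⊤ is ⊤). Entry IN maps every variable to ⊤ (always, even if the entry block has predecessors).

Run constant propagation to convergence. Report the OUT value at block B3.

Per-block solution:
  B0: | IN=(all ⊤) | OUT=(all ⊤)
  B1: | IN=(all ⊤) | OUT=(all ⊤)
  B2: | IN=(all ⊤) | OUT=(all ⊤)
  B3: | IN=(all ⊤) | OUT={e:0; rest ⊤}
  B4: | IN={e:0; rest ⊤} | OUT={a:0, e:0; rest ⊤}
  B5: | IN={a:0, e:0; rest ⊤} | OUT={a:0, e:0; rest ⊤}
  B6: | IN=(all ⊤) | OUT={a:-1; rest ⊤}
  B7: | IN={a:-1; rest ⊤} | OUT={a:6, e:5; rest ⊤}
  B8: | IN=(all ⊤) | OUT=(all ⊤)

Merge at B3: IN[B3] = OUT[B2] = {a: ⊤, b: ⊤, c: ⊤, d: ⊤, e: ⊤, f: ⊤}
Applying B3's transfer function to that IN value gives OUT[B3] (row B3 above).

Answer: {a: ⊤, b: ⊤, c: ⊤, d: ⊤, e: 0, f: ⊤}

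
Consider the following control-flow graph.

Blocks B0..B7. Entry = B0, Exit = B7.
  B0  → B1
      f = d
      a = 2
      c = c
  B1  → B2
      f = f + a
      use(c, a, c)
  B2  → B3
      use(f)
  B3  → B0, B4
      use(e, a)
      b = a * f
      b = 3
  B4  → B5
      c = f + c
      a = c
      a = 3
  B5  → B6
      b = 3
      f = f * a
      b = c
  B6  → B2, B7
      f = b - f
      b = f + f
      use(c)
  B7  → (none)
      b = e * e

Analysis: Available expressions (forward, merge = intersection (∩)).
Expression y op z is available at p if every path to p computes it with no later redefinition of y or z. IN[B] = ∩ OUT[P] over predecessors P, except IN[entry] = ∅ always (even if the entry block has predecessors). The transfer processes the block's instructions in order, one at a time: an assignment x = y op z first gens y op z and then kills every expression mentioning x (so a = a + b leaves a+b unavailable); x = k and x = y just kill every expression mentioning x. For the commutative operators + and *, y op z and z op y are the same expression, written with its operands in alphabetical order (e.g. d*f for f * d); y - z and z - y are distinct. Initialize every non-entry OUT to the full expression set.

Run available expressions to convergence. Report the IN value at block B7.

Per-block solution:
  B0: | IN={} | OUT={}
  B1: | IN={} | OUT={}
  B2: | IN={} | OUT={}
  B3: | IN={} | OUT={a*f}
  B4: | IN={a*f} | OUT={}
  B5: | IN={} | OUT={}
  B6: | IN={} | OUT={f+f}
  B7: | IN={f+f} | OUT={e*e, f+f}

Merge at B7: IN[B7] = OUT[B6] = {f+f}

Answer: {f+f}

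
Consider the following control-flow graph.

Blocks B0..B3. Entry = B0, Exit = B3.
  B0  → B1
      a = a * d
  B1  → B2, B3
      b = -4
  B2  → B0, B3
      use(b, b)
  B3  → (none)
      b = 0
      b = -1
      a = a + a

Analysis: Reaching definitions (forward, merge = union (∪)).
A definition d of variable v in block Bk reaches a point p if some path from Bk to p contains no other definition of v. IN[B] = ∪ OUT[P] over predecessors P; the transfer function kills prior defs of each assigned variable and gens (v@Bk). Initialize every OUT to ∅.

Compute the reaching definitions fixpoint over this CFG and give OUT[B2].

Answer: {a@B0, b@B1}

Derivation:
Converged values:
  B0: | IN={a@B0, b@B1} | OUT={a@B0, b@B1}
  B1: | IN={a@B0, b@B1} | OUT={a@B0, b@B1}
  B2: | IN={a@B0, b@B1} | OUT={a@B0, b@B1}
  B3: | IN={a@B0, b@B1} | OUT={a@B3, b@B3}

Merge at B2: IN[B2] = OUT[B1] = {a@B0, b@B1}
Applying B2's transfer function to that IN value gives OUT[B2] (row B2 above).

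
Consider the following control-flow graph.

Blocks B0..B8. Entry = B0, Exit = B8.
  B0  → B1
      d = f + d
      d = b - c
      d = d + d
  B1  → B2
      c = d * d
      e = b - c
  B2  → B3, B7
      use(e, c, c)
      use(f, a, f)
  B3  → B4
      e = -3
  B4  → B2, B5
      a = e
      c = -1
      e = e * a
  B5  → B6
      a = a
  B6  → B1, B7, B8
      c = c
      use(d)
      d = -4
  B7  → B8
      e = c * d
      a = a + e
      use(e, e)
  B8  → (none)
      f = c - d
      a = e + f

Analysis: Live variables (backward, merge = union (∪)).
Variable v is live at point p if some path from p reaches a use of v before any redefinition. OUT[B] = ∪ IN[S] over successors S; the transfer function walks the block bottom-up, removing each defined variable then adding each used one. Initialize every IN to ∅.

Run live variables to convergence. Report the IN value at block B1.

Answer: {a, b, d, f}

Derivation:
Converged values:
  B0:  IN={a, b, c, d, f}  OUT={a, b, d, f}
  B1:  IN={a, b, d, f}  OUT={a, b, c, d, e, f}
  B2:  IN={a, b, c, d, e, f}  OUT={a, b, c, d, f}
  B3:  IN={b, d, f}  OUT={b, d, e, f}
  B4:  IN={b, d, e, f}  OUT={a, b, c, d, e, f}
  B5:  IN={a, b, c, d, e, f}  OUT={a, b, c, d, e, f}
  B6:  IN={a, b, c, d, e, f}  OUT={a, b, c, d, e, f}
  B7:  IN={a, c, d}  OUT={c, d, e}
  B8:  IN={c, d, e}  OUT={}

Merge at B1: OUT[B1] = IN[B2] = {a, b, c, d, e, f}
Applying B1's transfer function to that OUT value gives IN[B1] (row B1 above).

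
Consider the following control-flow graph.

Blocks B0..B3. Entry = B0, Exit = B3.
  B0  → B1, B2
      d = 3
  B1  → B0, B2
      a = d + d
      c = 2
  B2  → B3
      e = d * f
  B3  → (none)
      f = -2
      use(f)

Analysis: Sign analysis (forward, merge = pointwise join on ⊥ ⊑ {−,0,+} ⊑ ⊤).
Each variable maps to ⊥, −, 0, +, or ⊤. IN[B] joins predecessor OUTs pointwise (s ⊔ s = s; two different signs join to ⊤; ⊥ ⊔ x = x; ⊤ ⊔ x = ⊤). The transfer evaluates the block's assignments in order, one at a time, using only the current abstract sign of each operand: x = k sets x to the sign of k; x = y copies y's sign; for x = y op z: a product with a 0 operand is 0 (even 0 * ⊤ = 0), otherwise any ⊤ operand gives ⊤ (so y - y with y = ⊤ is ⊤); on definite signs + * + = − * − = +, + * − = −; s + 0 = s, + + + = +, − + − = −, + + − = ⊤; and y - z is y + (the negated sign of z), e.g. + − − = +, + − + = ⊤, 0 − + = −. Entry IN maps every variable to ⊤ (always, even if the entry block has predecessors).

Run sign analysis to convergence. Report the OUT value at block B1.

Fixpoint table:
  B0:  IN=(all ⊤)  OUT={d:+; rest ⊤}
  B1:  IN={d:+; rest ⊤}  OUT={a:+, c:+, d:+; rest ⊤}
  B2:  IN={d:+; rest ⊤}  OUT={d:+; rest ⊤}
  B3:  IN={d:+; rest ⊤}  OUT={d:+, f:-; rest ⊤}

Merge at B1: IN[B1] = OUT[B0] = {a: ⊤, b: ⊤, c: ⊤, d: +, e: ⊤, f: ⊤}
Applying B1's transfer function to that IN value gives OUT[B1] (row B1 above).

Answer: {a: +, b: ⊤, c: +, d: +, e: ⊤, f: ⊤}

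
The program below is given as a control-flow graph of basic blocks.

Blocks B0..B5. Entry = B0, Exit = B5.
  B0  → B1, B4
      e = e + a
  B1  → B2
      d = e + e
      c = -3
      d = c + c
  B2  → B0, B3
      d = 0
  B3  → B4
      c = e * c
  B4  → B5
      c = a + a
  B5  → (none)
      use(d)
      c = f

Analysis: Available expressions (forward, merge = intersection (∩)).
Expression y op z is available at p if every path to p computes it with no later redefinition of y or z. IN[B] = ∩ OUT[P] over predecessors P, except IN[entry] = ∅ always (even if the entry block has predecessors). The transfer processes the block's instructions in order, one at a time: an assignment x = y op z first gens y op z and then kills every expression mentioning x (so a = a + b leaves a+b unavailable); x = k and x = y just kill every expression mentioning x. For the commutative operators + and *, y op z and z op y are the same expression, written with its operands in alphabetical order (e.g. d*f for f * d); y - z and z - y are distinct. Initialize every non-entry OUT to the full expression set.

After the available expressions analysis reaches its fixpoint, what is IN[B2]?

Answer: {c+c, e+e}

Trace:
Converged values:
  B0:  IN={}  OUT={}
  B1:  IN={}  OUT={c+c, e+e}
  B2:  IN={c+c, e+e}  OUT={c+c, e+e}
  B3:  IN={c+c, e+e}  OUT={e+e}
  B4:  IN={}  OUT={a+a}
  B5:  IN={a+a}  OUT={a+a}

Merge at B2: IN[B2] = OUT[B1] = {c+c, e+e}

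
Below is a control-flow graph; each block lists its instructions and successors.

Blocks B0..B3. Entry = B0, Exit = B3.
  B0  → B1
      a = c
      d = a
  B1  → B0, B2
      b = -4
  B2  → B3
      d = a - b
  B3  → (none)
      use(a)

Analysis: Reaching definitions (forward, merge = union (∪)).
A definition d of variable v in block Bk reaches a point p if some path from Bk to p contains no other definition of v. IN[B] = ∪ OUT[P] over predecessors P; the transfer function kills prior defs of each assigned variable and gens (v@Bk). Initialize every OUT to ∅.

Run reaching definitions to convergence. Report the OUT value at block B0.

Per-block solution:
  B0:  IN={a@B0, b@B1, d@B0}  OUT={a@B0, b@B1, d@B0}
  B1:  IN={a@B0, b@B1, d@B0}  OUT={a@B0, b@B1, d@B0}
  B2:  IN={a@B0, b@B1, d@B0}  OUT={a@B0, b@B1, d@B2}
  B3:  IN={a@B0, b@B1, d@B2}  OUT={a@B0, b@B1, d@B2}

Merge at B0 (entry node, so the boundary value {} is joined with the incoming edge(s)): IN[B0] = {} ⊔ OUT[B1] = {a@B0, b@B1, d@B0}
Applying B0's transfer function to that IN value gives OUT[B0] (row B0 above).

Answer: {a@B0, b@B1, d@B0}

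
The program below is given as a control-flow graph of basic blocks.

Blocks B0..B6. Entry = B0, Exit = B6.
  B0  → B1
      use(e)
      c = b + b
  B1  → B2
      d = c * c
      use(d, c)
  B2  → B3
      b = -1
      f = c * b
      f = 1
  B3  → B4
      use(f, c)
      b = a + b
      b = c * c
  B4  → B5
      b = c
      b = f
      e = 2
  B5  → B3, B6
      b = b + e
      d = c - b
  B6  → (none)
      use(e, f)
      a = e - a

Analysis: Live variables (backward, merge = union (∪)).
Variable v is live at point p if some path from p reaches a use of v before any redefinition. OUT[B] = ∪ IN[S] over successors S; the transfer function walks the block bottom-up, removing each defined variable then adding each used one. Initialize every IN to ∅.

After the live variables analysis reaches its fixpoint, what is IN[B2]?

Per-block solution:
  B0:   IN={a, b, e}   OUT={a, c}
  B1:   IN={a, c}   OUT={a, c}
  B2:   IN={a, c}   OUT={a, b, c, f}
  B3:   IN={a, b, c, f}   OUT={a, c, f}
  B4:   IN={a, c, f}   OUT={a, b, c, e, f}
  B5:   IN={a, b, c, e, f}   OUT={a, b, c, e, f}
  B6:   IN={a, e, f}   OUT={}

Merge at B2: OUT[B2] = IN[B3] = {a, b, c, f}
Applying B2's transfer function to that OUT value gives IN[B2] (row B2 above).

Answer: {a, c}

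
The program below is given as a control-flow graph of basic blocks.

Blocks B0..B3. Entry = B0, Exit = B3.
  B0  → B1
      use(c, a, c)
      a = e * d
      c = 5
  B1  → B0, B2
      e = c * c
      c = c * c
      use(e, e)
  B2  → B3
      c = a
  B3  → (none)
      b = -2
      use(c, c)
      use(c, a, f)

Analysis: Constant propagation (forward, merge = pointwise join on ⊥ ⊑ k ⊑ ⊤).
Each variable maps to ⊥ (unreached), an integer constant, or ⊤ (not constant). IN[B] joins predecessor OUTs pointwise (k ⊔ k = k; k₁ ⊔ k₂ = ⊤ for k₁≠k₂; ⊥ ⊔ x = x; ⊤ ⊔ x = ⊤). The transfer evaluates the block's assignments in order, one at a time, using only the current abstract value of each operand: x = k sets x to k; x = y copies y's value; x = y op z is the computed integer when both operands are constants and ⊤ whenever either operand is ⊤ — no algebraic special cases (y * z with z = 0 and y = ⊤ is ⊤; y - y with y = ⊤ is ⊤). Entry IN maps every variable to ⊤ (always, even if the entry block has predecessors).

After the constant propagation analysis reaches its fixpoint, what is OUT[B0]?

Per-block solution:
  B0: | IN=(all ⊤) | OUT={c:5; rest ⊤}
  B1: | IN={c:5; rest ⊤} | OUT={c:25, e:25; rest ⊤}
  B2: | IN={c:25, e:25; rest ⊤} | OUT={e:25; rest ⊤}
  B3: | IN={e:25; rest ⊤} | OUT={b:-2, e:25; rest ⊤}

Merge at B0 (entry node, so the boundary value (all ⊤) is joined with the incoming edge(s)): IN[B0] = (all ⊤) ⊔ OUT[B1] = {a: ⊤, b: ⊤, c: ⊤, d: ⊤, e: ⊤, f: ⊤}
Applying B0's transfer function to that IN value gives OUT[B0] (row B0 above).

Answer: {a: ⊤, b: ⊤, c: 5, d: ⊤, e: ⊤, f: ⊤}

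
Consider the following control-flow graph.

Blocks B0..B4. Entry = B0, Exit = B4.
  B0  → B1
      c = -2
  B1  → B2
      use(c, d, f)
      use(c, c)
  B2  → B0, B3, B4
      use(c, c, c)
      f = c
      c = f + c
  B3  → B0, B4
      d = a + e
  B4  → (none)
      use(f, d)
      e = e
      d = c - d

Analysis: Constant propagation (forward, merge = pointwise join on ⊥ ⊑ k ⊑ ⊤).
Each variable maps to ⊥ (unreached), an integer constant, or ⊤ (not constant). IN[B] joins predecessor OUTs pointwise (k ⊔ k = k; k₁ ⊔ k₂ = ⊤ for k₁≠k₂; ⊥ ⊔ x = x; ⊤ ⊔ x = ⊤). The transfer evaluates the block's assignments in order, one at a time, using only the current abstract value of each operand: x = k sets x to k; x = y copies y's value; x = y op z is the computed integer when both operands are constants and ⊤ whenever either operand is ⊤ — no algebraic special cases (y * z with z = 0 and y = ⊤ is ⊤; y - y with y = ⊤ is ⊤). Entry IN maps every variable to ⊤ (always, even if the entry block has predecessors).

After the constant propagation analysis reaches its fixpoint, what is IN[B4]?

Per-block solution:
  B0:   IN=(all ⊤)   OUT={c:-2; rest ⊤}
  B1:   IN={c:-2; rest ⊤}   OUT={c:-2; rest ⊤}
  B2:   IN={c:-2; rest ⊤}   OUT={c:-4, f:-2; rest ⊤}
  B3:   IN={c:-4, f:-2; rest ⊤}   OUT={c:-4, f:-2; rest ⊤}
  B4:   IN={c:-4, f:-2; rest ⊤}   OUT={c:-4, f:-2; rest ⊤}

Merge at B4: IN[B4] = OUT[B2] ⊔ OUT[B3] = {a: ⊤, b: ⊤, c: -4, d: ⊤, e: ⊤, f: -2}

Answer: {a: ⊤, b: ⊤, c: -4, d: ⊤, e: ⊤, f: -2}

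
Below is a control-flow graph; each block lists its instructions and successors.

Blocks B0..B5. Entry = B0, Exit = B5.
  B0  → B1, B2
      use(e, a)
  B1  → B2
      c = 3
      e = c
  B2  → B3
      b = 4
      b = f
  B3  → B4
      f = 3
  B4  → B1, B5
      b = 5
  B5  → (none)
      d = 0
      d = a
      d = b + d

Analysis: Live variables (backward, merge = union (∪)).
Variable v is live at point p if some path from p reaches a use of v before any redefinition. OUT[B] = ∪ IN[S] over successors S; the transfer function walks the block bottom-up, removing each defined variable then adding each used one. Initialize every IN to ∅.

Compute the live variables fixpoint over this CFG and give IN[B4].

Fixpoint table:
  B0: | IN={a, e, f} | OUT={a, f}
  B1: | IN={a, f} | OUT={a, f}
  B2: | IN={a, f} | OUT={a}
  B3: | IN={a} | OUT={a, f}
  B4: | IN={a, f} | OUT={a, b, f}
  B5: | IN={a, b} | OUT={}

Merge at B4: OUT[B4] = IN[B1] ⊔ IN[B5] = {a, b, f}
Applying B4's transfer function to that OUT value gives IN[B4] (row B4 above).

Answer: {a, f}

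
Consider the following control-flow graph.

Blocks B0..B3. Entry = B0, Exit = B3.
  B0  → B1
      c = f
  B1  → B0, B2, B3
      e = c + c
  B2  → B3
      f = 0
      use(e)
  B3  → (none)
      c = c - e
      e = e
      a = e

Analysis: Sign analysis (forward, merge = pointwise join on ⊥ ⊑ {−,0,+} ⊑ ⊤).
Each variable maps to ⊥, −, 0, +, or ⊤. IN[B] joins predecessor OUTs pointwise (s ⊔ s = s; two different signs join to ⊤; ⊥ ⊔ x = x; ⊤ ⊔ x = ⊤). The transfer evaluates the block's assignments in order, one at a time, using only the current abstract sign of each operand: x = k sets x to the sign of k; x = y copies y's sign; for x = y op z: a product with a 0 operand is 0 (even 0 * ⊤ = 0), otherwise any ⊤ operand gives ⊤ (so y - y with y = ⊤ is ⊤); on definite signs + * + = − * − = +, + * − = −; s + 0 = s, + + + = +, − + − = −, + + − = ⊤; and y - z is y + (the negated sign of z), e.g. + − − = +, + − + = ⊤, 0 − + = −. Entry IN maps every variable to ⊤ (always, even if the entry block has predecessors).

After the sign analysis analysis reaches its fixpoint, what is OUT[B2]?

Answer: {a: ⊤, b: ⊤, c: ⊤, d: ⊤, e: ⊤, f: 0}

Derivation:
Fixpoint table:
  B0:   IN=(all ⊤)   OUT=(all ⊤)
  B1:   IN=(all ⊤)   OUT=(all ⊤)
  B2:   IN=(all ⊤)   OUT={f:0; rest ⊤}
  B3:   IN=(all ⊤)   OUT=(all ⊤)

Merge at B2: IN[B2] = OUT[B1] = {a: ⊤, b: ⊤, c: ⊤, d: ⊤, e: ⊤, f: ⊤}
Applying B2's transfer function to that IN value gives OUT[B2] (row B2 above).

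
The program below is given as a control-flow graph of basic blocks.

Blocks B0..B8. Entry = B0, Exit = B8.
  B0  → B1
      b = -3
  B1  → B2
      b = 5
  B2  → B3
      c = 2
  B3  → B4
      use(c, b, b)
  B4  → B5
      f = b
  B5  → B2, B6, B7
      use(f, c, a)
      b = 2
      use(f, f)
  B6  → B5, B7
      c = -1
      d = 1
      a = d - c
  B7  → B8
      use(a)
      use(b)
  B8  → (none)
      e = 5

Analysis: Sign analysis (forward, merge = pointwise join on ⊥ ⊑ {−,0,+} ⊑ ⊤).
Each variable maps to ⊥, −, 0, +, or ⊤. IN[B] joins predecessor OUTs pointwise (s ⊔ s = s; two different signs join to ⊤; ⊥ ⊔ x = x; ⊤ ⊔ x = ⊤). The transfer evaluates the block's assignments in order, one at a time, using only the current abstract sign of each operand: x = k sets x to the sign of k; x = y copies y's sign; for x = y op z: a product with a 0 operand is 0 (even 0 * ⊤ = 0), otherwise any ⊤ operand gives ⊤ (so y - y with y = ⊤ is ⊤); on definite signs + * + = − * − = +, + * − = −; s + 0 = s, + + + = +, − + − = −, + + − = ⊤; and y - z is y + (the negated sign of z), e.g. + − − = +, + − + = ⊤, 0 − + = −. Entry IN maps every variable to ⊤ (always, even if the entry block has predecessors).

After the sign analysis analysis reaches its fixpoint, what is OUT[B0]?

Answer: {a: ⊤, b: -, c: ⊤, d: ⊤, e: ⊤, f: ⊤}

Working:
Converged values:
  B0:   IN=(all ⊤)   OUT={b:-; rest ⊤}
  B1:   IN={b:-; rest ⊤}   OUT={b:+; rest ⊤}
  B2:   IN={b:+; rest ⊤}   OUT={b:+, c:+; rest ⊤}
  B3:   IN={b:+, c:+; rest ⊤}   OUT={b:+, c:+; rest ⊤}
  B4:   IN={b:+, c:+; rest ⊤}   OUT={b:+, c:+, f:+; rest ⊤}
  B5:   IN={b:+, f:+; rest ⊤}   OUT={b:+, f:+; rest ⊤}
  B6:   IN={b:+, f:+; rest ⊤}   OUT={a:+, b:+, c:-, d:+, f:+; rest ⊤}
  B7:   IN={b:+, f:+; rest ⊤}   OUT={b:+, f:+; rest ⊤}
  B8:   IN={b:+, f:+; rest ⊤}   OUT={b:+, e:+, f:+; rest ⊤}

B0 is the boundary node: IN[B0] = {a: ⊤, b: ⊤, c: ⊤, d: ⊤, e: ⊤, f: ⊤}
Applying B0's transfer function to that IN value gives OUT[B0] (row B0 above).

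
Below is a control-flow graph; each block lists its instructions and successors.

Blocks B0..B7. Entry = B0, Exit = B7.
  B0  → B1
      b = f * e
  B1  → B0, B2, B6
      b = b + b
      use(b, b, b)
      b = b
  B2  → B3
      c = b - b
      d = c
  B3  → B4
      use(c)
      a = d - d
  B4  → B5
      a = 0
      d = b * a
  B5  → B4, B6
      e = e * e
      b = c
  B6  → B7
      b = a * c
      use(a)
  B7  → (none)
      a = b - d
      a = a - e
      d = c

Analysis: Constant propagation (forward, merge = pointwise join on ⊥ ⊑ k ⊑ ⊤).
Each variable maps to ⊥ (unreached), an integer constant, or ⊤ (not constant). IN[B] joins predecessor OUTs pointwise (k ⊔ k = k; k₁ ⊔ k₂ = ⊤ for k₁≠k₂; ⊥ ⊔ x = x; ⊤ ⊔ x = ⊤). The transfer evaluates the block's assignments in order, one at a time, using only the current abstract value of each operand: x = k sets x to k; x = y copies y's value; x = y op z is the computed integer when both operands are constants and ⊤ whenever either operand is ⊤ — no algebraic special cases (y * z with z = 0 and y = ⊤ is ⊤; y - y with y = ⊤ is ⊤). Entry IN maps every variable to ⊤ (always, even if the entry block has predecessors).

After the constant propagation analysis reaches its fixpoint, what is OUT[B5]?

Answer: {a: 0, b: ⊤, c: ⊤, d: ⊤, e: ⊤, f: ⊤}

Trace:
Per-block solution:
  B0: | IN=(all ⊤) | OUT=(all ⊤)
  B1: | IN=(all ⊤) | OUT=(all ⊤)
  B2: | IN=(all ⊤) | OUT=(all ⊤)
  B3: | IN=(all ⊤) | OUT=(all ⊤)
  B4: | IN=(all ⊤) | OUT={a:0; rest ⊤}
  B5: | IN={a:0; rest ⊤} | OUT={a:0; rest ⊤}
  B6: | IN=(all ⊤) | OUT=(all ⊤)
  B7: | IN=(all ⊤) | OUT=(all ⊤)

Merge at B5: IN[B5] = OUT[B4] = {a: 0, b: ⊤, c: ⊤, d: ⊤, e: ⊤, f: ⊤}
Applying B5's transfer function to that IN value gives OUT[B5] (row B5 above).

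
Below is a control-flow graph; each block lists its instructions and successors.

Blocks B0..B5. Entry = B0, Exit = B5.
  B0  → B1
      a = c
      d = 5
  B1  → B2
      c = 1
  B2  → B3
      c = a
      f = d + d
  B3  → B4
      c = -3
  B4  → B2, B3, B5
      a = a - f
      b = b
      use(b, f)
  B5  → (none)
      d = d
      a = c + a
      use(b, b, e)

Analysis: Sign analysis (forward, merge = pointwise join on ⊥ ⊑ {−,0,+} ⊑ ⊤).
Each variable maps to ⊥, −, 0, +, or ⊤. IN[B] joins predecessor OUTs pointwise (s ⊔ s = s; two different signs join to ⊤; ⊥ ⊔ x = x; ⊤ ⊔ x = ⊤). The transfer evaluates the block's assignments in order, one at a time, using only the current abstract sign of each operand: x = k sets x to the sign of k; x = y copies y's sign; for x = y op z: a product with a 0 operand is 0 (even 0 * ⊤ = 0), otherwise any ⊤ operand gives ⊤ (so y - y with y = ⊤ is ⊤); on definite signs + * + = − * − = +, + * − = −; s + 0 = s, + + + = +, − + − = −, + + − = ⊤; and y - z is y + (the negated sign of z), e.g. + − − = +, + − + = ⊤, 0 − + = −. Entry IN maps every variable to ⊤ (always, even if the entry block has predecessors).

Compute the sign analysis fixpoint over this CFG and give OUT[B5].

Fixpoint table:
  B0: | IN=(all ⊤) | OUT={d:+; rest ⊤}
  B1: | IN={d:+; rest ⊤} | OUT={c:+, d:+; rest ⊤}
  B2: | IN={d:+; rest ⊤} | OUT={d:+, f:+; rest ⊤}
  B3: | IN={d:+, f:+; rest ⊤} | OUT={c:-, d:+, f:+; rest ⊤}
  B4: | IN={c:-, d:+, f:+; rest ⊤} | OUT={c:-, d:+, f:+; rest ⊤}
  B5: | IN={c:-, d:+, f:+; rest ⊤} | OUT={c:-, d:+, f:+; rest ⊤}

Merge at B5: IN[B5] = OUT[B4] = {a: ⊤, b: ⊤, c: -, d: +, e: ⊤, f: +}
Applying B5's transfer function to that IN value gives OUT[B5] (row B5 above).

Answer: {a: ⊤, b: ⊤, c: -, d: +, e: ⊤, f: +}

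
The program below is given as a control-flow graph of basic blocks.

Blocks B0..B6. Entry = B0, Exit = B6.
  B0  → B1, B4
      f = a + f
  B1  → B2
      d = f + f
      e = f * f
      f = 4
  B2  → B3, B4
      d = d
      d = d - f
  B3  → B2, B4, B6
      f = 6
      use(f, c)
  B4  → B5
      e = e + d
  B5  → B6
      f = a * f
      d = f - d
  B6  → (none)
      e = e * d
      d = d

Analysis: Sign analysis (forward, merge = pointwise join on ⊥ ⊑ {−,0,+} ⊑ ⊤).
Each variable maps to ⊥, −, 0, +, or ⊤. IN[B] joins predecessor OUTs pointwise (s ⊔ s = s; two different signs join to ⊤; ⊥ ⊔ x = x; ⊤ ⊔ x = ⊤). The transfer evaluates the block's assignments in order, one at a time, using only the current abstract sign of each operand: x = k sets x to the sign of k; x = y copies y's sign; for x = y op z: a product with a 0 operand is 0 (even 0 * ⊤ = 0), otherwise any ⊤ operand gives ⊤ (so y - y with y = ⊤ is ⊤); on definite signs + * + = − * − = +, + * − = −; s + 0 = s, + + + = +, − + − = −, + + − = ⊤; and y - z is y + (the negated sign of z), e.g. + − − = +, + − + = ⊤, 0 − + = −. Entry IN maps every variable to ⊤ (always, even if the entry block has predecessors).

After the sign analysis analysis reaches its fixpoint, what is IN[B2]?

Fixpoint table:
  B0:   IN=(all ⊤)   OUT=(all ⊤)
  B1:   IN=(all ⊤)   OUT={f:+; rest ⊤}
  B2:   IN={f:+; rest ⊤}   OUT={f:+; rest ⊤}
  B3:   IN={f:+; rest ⊤}   OUT={f:+; rest ⊤}
  B4:   IN=(all ⊤)   OUT=(all ⊤)
  B5:   IN=(all ⊤)   OUT=(all ⊤)
  B6:   IN=(all ⊤)   OUT=(all ⊤)

Merge at B2: IN[B2] = OUT[B1] ⊔ OUT[B3] = {a: ⊤, b: ⊤, c: ⊤, d: ⊤, e: ⊤, f: +}

Answer: {a: ⊤, b: ⊤, c: ⊤, d: ⊤, e: ⊤, f: +}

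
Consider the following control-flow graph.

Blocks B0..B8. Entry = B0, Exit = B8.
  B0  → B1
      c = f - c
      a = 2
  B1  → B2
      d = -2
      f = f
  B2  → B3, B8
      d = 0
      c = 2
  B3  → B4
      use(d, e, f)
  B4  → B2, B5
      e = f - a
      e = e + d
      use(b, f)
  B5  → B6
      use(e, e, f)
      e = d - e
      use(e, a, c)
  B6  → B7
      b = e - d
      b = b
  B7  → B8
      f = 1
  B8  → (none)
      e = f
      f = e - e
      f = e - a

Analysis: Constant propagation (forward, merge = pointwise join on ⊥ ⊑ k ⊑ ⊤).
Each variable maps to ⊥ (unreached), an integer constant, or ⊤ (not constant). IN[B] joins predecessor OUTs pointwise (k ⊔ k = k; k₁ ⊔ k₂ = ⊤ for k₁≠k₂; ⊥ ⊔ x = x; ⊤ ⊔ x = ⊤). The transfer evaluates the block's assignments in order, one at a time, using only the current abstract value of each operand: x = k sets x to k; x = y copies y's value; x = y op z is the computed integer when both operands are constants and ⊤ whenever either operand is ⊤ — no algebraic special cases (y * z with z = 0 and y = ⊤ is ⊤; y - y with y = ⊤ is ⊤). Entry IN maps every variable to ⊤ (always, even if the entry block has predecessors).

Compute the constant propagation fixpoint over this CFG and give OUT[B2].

Answer: {a: 2, b: ⊤, c: 2, d: 0, e: ⊤, f: ⊤}

Working:
Per-block solution:
  B0:  IN=(all ⊤)  OUT={a:2; rest ⊤}
  B1:  IN={a:2; rest ⊤}  OUT={a:2, d:-2; rest ⊤}
  B2:  IN={a:2; rest ⊤}  OUT={a:2, c:2, d:0; rest ⊤}
  B3:  IN={a:2, c:2, d:0; rest ⊤}  OUT={a:2, c:2, d:0; rest ⊤}
  B4:  IN={a:2, c:2, d:0; rest ⊤}  OUT={a:2, c:2, d:0; rest ⊤}
  B5:  IN={a:2, c:2, d:0; rest ⊤}  OUT={a:2, c:2, d:0; rest ⊤}
  B6:  IN={a:2, c:2, d:0; rest ⊤}  OUT={a:2, c:2, d:0; rest ⊤}
  B7:  IN={a:2, c:2, d:0; rest ⊤}  OUT={a:2, c:2, d:0, f:1; rest ⊤}
  B8:  IN={a:2, c:2, d:0; rest ⊤}  OUT={a:2, c:2, d:0; rest ⊤}

Merge at B2: IN[B2] = OUT[B1] ⊔ OUT[B4] = {a: 2, b: ⊤, c: ⊤, d: ⊤, e: ⊤, f: ⊤}
Applying B2's transfer function to that IN value gives OUT[B2] (row B2 above).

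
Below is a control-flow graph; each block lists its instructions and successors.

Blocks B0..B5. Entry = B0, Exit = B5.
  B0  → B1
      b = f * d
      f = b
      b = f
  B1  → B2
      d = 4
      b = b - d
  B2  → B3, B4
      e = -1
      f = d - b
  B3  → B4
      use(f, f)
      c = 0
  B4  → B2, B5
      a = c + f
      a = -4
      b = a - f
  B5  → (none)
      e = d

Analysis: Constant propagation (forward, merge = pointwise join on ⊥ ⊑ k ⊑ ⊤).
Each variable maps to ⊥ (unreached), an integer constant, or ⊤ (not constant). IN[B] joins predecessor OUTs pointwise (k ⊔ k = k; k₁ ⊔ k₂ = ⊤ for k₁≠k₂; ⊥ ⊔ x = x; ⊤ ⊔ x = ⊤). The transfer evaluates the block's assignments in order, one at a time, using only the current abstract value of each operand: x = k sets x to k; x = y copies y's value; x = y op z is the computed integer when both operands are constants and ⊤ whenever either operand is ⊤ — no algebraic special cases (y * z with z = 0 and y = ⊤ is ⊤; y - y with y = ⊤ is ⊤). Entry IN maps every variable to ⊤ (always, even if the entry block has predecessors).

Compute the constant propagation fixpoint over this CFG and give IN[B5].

Converged values:
  B0: | IN=(all ⊤) | OUT=(all ⊤)
  B1: | IN=(all ⊤) | OUT={d:4; rest ⊤}
  B2: | IN={d:4; rest ⊤} | OUT={d:4, e:-1; rest ⊤}
  B3: | IN={d:4, e:-1; rest ⊤} | OUT={c:0, d:4, e:-1; rest ⊤}
  B4: | IN={d:4, e:-1; rest ⊤} | OUT={a:-4, d:4, e:-1; rest ⊤}
  B5: | IN={a:-4, d:4, e:-1; rest ⊤} | OUT={a:-4, d:4, e:4; rest ⊤}

Merge at B5: IN[B5] = OUT[B4] = {a: -4, b: ⊤, c: ⊤, d: 4, e: -1, f: ⊤}

Answer: {a: -4, b: ⊤, c: ⊤, d: 4, e: -1, f: ⊤}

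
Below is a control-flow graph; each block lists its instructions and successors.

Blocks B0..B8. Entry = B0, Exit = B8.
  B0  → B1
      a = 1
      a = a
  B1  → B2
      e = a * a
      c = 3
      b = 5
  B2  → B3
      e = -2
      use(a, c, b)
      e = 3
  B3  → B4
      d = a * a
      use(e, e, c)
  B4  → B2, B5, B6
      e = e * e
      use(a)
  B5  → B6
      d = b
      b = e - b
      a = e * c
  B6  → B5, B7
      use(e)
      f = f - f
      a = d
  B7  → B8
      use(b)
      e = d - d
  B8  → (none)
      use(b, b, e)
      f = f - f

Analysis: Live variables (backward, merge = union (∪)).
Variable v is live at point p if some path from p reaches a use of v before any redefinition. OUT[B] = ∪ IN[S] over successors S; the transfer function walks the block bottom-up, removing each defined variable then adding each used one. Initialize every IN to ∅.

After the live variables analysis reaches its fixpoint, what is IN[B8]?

Answer: {b, e, f}

Derivation:
Per-block solution:
  B0:  IN={f}  OUT={a, f}
  B1:  IN={a, f}  OUT={a, b, c, f}
  B2:  IN={a, b, c, f}  OUT={a, b, c, e, f}
  B3:  IN={a, b, c, e, f}  OUT={a, b, c, d, e, f}
  B4:  IN={a, b, c, d, e, f}  OUT={a, b, c, d, e, f}
  B5:  IN={b, c, e, f}  OUT={b, c, d, e, f}
  B6:  IN={b, c, d, e, f}  OUT={b, c, d, e, f}
  B7:  IN={b, d, f}  OUT={b, e, f}
  B8:  IN={b, e, f}  OUT={}

B8 is the boundary node: OUT[B8] = {}
Applying B8's transfer function to that OUT value gives IN[B8] (row B8 above).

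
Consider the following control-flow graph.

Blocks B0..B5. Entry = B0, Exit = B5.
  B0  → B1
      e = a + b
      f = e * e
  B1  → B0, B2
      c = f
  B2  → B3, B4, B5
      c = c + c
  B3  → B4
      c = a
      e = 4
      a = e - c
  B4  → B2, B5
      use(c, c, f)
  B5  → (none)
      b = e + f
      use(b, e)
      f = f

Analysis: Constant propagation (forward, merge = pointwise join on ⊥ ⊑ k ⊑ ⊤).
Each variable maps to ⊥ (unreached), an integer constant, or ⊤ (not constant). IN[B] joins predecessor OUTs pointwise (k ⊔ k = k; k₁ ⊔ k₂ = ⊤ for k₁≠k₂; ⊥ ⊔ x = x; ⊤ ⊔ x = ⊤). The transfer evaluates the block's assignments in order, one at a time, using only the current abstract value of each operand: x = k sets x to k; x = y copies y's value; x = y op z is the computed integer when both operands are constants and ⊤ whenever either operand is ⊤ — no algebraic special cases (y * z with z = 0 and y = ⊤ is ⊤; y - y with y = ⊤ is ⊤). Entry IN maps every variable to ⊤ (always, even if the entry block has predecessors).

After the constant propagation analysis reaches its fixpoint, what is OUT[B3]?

Fixpoint table:
  B0: | IN=(all ⊤) | OUT=(all ⊤)
  B1: | IN=(all ⊤) | OUT=(all ⊤)
  B2: | IN=(all ⊤) | OUT=(all ⊤)
  B3: | IN=(all ⊤) | OUT={e:4; rest ⊤}
  B4: | IN=(all ⊤) | OUT=(all ⊤)
  B5: | IN=(all ⊤) | OUT=(all ⊤)

Merge at B3: IN[B3] = OUT[B2] = {a: ⊤, b: ⊤, c: ⊤, d: ⊤, e: ⊤, f: ⊤}
Applying B3's transfer function to that IN value gives OUT[B3] (row B3 above).

Answer: {a: ⊤, b: ⊤, c: ⊤, d: ⊤, e: 4, f: ⊤}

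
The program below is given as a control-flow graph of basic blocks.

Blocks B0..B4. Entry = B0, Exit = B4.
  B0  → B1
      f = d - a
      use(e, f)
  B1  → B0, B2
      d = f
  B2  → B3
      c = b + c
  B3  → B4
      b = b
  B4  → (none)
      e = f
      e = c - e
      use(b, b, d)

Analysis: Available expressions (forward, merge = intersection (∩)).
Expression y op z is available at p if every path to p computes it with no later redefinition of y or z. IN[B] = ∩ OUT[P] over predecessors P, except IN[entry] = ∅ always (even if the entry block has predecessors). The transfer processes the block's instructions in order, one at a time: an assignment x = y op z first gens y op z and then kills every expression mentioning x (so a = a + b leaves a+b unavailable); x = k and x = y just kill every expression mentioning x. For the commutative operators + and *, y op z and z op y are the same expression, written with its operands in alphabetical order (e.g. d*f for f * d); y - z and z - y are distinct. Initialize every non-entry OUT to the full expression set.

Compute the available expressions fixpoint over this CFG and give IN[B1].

Per-block solution:
  B0:  IN={}  OUT={d-a}
  B1:  IN={d-a}  OUT={}
  B2:  IN={}  OUT={}
  B3:  IN={}  OUT={}
  B4:  IN={}  OUT={}

Merge at B1: IN[B1] = OUT[B0] = {d-a}

Answer: {d-a}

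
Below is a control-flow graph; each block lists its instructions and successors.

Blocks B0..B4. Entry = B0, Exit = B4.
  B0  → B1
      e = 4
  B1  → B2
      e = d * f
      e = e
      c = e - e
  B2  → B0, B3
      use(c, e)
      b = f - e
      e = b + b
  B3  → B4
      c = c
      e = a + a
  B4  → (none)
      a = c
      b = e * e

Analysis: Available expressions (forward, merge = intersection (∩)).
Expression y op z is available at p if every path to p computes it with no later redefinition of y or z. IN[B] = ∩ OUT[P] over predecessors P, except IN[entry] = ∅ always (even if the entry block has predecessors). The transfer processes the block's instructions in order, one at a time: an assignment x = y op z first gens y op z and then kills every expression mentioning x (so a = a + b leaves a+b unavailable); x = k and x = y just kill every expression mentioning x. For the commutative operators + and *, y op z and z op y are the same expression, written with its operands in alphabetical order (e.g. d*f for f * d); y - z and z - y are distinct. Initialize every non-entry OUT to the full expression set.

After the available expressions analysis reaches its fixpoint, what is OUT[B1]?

Answer: {d*f, e-e}

Trace:
Fixpoint table:
  B0:   IN={}   OUT={}
  B1:   IN={}   OUT={d*f, e-e}
  B2:   IN={d*f, e-e}   OUT={b+b, d*f}
  B3:   IN={b+b, d*f}   OUT={a+a, b+b, d*f}
  B4:   IN={a+a, b+b, d*f}   OUT={d*f, e*e}

Merge at B1: IN[B1] = OUT[B0] = {}
Applying B1's transfer function to that IN value gives OUT[B1] (row B1 above).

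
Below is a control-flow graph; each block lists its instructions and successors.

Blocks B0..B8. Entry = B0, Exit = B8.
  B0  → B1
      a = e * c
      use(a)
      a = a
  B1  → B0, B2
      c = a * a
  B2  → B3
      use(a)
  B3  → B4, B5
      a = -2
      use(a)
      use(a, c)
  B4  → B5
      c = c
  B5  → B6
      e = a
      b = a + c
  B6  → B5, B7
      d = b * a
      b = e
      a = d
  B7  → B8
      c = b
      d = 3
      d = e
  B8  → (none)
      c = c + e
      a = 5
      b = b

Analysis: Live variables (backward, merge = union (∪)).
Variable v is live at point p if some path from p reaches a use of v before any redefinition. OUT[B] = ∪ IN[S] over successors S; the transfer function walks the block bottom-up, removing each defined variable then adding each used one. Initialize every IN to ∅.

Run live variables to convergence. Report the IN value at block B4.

Answer: {a, c}

Derivation:
Per-block solution:
  B0:  IN={c, e}  OUT={a, e}
  B1:  IN={a, e}  OUT={a, c, e}
  B2:  IN={a, c}  OUT={c}
  B3:  IN={c}  OUT={a, c}
  B4:  IN={a, c}  OUT={a, c}
  B5:  IN={a, c}  OUT={a, b, c, e}
  B6:  IN={a, b, c, e}  OUT={a, b, c, e}
  B7:  IN={b, e}  OUT={b, c, e}
  B8:  IN={b, c, e}  OUT={}

Merge at B4: OUT[B4] = IN[B5] = {a, c}
Applying B4's transfer function to that OUT value gives IN[B4] (row B4 above).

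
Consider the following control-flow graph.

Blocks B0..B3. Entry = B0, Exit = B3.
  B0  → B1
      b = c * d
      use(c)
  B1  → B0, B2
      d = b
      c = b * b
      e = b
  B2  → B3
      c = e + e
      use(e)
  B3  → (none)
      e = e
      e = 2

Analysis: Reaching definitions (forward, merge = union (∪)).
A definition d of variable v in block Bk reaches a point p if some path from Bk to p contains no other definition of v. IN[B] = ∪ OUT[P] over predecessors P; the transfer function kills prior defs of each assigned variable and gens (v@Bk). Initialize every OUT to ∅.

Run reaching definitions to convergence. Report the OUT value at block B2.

Per-block solution:
  B0:   IN={b@B0, c@B1, d@B1, e@B1}   OUT={b@B0, c@B1, d@B1, e@B1}
  B1:   IN={b@B0, c@B1, d@B1, e@B1}   OUT={b@B0, c@B1, d@B1, e@B1}
  B2:   IN={b@B0, c@B1, d@B1, e@B1}   OUT={b@B0, c@B2, d@B1, e@B1}
  B3:   IN={b@B0, c@B2, d@B1, e@B1}   OUT={b@B0, c@B2, d@B1, e@B3}

Merge at B2: IN[B2] = OUT[B1] = {b@B0, c@B1, d@B1, e@B1}
Applying B2's transfer function to that IN value gives OUT[B2] (row B2 above).

Answer: {b@B0, c@B2, d@B1, e@B1}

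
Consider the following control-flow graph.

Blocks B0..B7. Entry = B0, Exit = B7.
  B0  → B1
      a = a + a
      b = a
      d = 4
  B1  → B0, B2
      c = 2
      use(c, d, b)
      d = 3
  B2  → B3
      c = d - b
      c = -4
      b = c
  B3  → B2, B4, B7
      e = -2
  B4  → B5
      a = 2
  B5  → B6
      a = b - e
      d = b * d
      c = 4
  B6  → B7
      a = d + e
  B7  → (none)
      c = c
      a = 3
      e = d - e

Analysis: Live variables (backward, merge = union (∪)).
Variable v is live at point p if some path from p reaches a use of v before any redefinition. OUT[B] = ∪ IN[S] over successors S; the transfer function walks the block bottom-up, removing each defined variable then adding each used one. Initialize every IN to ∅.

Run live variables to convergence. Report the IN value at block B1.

Converged values:
  B0:  IN={a}  OUT={a, b, d}
  B1:  IN={a, b, d}  OUT={a, b, d}
  B2:  IN={b, d}  OUT={b, c, d}
  B3:  IN={b, c, d}  OUT={b, c, d, e}
  B4:  IN={b, d, e}  OUT={b, d, e}
  B5:  IN={b, d, e}  OUT={c, d, e}
  B6:  IN={c, d, e}  OUT={c, d, e}
  B7:  IN={c, d, e}  OUT={}

Merge at B1: OUT[B1] = IN[B0] ⊔ IN[B2] = {a, b, d}
Applying B1's transfer function to that OUT value gives IN[B1] (row B1 above).

Answer: {a, b, d}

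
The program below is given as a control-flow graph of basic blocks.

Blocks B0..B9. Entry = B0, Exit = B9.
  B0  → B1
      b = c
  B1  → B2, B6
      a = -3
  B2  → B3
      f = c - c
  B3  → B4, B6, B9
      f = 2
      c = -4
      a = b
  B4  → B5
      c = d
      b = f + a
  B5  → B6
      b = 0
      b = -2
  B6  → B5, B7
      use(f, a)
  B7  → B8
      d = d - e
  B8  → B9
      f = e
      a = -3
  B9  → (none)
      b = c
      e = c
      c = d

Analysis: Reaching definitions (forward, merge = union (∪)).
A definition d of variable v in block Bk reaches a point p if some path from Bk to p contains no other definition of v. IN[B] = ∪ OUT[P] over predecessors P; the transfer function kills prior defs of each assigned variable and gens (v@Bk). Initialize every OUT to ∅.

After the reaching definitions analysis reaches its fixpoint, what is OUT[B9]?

Answer: {a@B3, a@B8, b@B9, c@B9, d@B7, e@B9, f@B3, f@B8}

Working:
Converged values:
  B0: | IN={} | OUT={b@B0}
  B1: | IN={b@B0} | OUT={a@B1, b@B0}
  B2: | IN={a@B1, b@B0} | OUT={a@B1, b@B0, f@B2}
  B3: | IN={a@B1, b@B0, f@B2} | OUT={a@B3, b@B0, c@B3, f@B3}
  B4: | IN={a@B3, b@B0, c@B3, f@B3} | OUT={a@B3, b@B4, c@B4, f@B3}
  B5: | IN={a@B1, a@B3, b@B0, b@B4, b@B5, c@B3, c@B4, f@B3} | OUT={a@B1, a@B3, b@B5, c@B3, c@B4, f@B3}
  B6: | IN={a@B1, a@B3, b@B0, b@B5, c@B3, c@B4, f@B3} | OUT={a@B1, a@B3, b@B0, b@B5, c@B3, c@B4, f@B3}
  B7: | IN={a@B1, a@B3, b@B0, b@B5, c@B3, c@B4, f@B3} | OUT={a@B1, a@B3, b@B0, b@B5, c@B3, c@B4, d@B7, f@B3}
  B8: | IN={a@B1, a@B3, b@B0, b@B5, c@B3, c@B4, d@B7, f@B3} | OUT={a@B8, b@B0, b@B5, c@B3, c@B4, d@B7, f@B8}
  B9: | IN={a@B3, a@B8, b@B0, b@B5, c@B3, c@B4, d@B7, f@B3, f@B8} | OUT={a@B3, a@B8, b@B9, c@B9, d@B7, e@B9, f@B3, f@B8}

Merge at B9: IN[B9] = OUT[B3] ⊔ OUT[B8] = {a@B3, a@B8, b@B0, b@B5, c@B3, c@B4, d@B7, f@B3, f@B8}
Applying B9's transfer function to that IN value gives OUT[B9] (row B9 above).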